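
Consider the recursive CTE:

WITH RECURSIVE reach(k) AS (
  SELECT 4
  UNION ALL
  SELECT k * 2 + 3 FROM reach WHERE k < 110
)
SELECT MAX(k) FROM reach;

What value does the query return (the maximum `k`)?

Base: k=4.
Iteration 1: 4 < 110 holds -> k = 4 * 2 + 3 = 11.
Iteration 2: 11 < 110 holds -> k = 11 * 2 + 3 = 25.
Iteration 3: 25 < 110 holds -> k = 25 * 2 + 3 = 53.
Iteration 4: 53 < 110 holds -> k = 53 * 2 + 3 = 109.
Iteration 5: 109 < 110 holds -> k = 109 * 2 + 3 = 221.
Iteration 6: 221 < 110 fails; recursion stops.
k values: 4, 11, 25, 53, 109, 221; the maximum is 221.

221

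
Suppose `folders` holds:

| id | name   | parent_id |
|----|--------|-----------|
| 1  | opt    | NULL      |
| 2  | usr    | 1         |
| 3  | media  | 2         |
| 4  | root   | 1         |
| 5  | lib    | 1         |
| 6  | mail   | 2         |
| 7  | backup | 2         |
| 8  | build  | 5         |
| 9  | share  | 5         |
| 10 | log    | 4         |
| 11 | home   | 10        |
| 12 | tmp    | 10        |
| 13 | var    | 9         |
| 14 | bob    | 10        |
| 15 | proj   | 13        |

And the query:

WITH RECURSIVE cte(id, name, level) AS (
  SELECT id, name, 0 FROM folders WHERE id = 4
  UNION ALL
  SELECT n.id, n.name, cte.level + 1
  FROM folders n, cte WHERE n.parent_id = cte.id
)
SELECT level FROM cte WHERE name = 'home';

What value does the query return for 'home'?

2

Base: id=4 (root) at level 0.
Iteration 1: rows with parent_id in {4} -> log (id 10, level 1).
Iteration 2: rows with parent_id in {10} -> home (id 11, level 2), tmp (id 12, level 2), bob (id 14, level 2).
Iteration 3: no rows with parent_id in {11,12,14}; recursion stops.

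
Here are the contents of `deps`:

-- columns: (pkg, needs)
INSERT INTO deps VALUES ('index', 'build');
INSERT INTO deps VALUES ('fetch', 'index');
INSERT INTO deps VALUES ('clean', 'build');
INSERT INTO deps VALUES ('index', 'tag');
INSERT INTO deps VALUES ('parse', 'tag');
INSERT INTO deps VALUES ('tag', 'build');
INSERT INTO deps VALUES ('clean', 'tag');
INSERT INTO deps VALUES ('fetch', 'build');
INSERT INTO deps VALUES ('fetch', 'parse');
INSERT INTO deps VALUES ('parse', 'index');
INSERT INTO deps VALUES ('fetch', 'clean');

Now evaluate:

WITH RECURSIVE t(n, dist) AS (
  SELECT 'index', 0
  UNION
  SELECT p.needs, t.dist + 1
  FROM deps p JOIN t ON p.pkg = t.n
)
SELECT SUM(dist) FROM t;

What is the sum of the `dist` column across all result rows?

Base: (index, dist=0).
Iteration 1: edges from {index} -> (build, dist=1), (tag, dist=1).
Iteration 2: edges from {build,tag} -> (build, dist=2).
Iteration 3: no outgoing edges from {build}; recursion stops.
SUM(dist) = 0 + 1 + 1 + 2 = 4.

4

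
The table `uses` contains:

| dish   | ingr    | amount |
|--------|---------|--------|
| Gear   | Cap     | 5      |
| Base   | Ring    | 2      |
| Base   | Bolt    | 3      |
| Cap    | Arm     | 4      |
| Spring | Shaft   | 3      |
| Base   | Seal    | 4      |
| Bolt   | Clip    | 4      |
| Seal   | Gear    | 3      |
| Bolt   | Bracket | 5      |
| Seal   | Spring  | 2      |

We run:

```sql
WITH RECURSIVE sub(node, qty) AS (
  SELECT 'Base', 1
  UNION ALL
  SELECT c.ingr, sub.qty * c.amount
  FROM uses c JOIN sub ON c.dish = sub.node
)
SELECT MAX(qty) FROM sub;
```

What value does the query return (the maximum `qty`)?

Base: (Base, qty=1).
Iteration 1: components of {Base} -> Bolt = 1*3 = 3, Ring = 1*2 = 2, Seal = 1*4 = 4.
Iteration 2: components of {Bolt,Ring,Seal} -> Bracket = 3*5 = 15, Clip = 3*4 = 12, Gear = 4*3 = 12, Spring = 4*2 = 8.
Iteration 3: components of {Bracket,Clip,Gear,Spring} -> Cap = 12*5 = 60, Shaft = 8*3 = 24.
Iteration 4: components of {Cap,Shaft} -> Arm = 60*4 = 240.
Iteration 5: no further components; recursion stops.
qty values: 1, 4, 3, 2, 12, 8, 12, 15, 60, 24, 240; the maximum is 240.

240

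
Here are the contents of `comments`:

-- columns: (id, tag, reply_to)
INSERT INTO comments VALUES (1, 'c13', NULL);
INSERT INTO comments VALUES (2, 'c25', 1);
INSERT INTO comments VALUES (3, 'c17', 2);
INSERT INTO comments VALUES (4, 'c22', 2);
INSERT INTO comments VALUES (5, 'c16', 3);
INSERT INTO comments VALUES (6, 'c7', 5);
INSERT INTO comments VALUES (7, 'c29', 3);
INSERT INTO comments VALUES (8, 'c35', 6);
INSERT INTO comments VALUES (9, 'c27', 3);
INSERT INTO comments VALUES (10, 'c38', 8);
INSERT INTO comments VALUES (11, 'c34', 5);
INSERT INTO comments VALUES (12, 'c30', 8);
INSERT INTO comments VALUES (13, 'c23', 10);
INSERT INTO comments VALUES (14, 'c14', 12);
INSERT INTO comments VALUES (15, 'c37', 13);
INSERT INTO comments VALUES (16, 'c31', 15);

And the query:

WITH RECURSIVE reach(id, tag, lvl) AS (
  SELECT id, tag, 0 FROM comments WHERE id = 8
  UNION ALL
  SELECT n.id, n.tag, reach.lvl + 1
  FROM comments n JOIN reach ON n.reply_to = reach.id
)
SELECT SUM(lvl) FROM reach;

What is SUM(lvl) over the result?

13

Base: id=8 (c35) at lvl 0.
Iteration 1: rows with reply_to in {8} -> c38 (id 10, lvl 1), c30 (id 12, lvl 1).
Iteration 2: rows with reply_to in {10,12} -> c23 (id 13, lvl 2), c14 (id 14, lvl 2).
Iteration 3: rows with reply_to in {13,14} -> c37 (id 15, lvl 3).
Iteration 4: rows with reply_to in {15} -> c31 (id 16, lvl 4).
Iteration 5: no rows with reply_to in {16}; recursion stops.
SUM(lvl) = 0 + 1 + 1 + 2 + 2 + 3 + 4 = 13.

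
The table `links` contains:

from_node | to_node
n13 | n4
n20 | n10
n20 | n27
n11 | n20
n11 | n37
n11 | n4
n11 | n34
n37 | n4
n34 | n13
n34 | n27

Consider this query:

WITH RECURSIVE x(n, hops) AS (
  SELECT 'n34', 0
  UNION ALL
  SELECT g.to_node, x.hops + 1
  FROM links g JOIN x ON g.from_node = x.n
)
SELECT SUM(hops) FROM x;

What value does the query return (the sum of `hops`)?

4

Base: (n34, hops=0).
Iteration 1: edges from {n34} -> (n13, hops=1), (n27, hops=1).
Iteration 2: edges from {n13,n27} -> (n4, hops=2).
Iteration 3: no outgoing edges from {n4}; recursion stops.
SUM(hops) = 0 + 1 + 1 + 2 = 4.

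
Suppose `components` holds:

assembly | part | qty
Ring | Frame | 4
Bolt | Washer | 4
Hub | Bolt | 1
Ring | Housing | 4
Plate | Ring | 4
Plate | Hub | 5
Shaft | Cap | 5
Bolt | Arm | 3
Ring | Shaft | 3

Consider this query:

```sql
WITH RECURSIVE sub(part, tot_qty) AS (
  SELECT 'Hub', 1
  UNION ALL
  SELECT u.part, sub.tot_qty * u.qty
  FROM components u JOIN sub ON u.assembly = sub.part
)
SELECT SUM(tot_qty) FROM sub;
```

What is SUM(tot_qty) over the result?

Base: (Hub, tot_qty=1).
Iteration 1: components of {Hub} -> Bolt = 1*1 = 1.
Iteration 2: components of {Bolt} -> Arm = 1*3 = 3, Washer = 1*4 = 4.
Iteration 3: no further components; recursion stops.
SUM(tot_qty) = 1 + 1 + 4 + 3 = 9.

9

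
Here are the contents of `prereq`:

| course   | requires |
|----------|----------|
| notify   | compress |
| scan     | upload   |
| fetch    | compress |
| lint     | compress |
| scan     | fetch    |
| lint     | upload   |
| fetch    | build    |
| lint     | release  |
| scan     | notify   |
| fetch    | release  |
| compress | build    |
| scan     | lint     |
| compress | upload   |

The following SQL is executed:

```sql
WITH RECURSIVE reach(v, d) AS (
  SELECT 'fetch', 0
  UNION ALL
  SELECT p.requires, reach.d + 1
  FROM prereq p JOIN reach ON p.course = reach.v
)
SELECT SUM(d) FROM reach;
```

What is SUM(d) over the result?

Base: (fetch, d=0).
Iteration 1: edges from {fetch} -> (build, d=1), (compress, d=1), (release, d=1).
Iteration 2: edges from {build,compress,release} -> (build, d=2), (upload, d=2).
Iteration 3: no outgoing edges from {build,upload}; recursion stops.
SUM(d) = 0 + 1 + 1 + 1 + 2 + 2 = 7.

7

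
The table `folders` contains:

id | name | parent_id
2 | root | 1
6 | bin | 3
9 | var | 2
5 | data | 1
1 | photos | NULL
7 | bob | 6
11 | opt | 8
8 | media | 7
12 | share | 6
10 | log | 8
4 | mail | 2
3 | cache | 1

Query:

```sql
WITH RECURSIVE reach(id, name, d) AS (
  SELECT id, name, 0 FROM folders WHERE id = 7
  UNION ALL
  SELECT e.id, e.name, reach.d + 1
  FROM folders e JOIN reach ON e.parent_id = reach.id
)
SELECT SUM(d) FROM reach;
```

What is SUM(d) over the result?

5

Base: id=7 (bob) at d 0.
Iteration 1: rows with parent_id in {7} -> media (id 8, d 1).
Iteration 2: rows with parent_id in {8} -> log (id 10, d 2), opt (id 11, d 2).
Iteration 3: no rows with parent_id in {10,11}; recursion stops.
SUM(d) = 0 + 1 + 2 + 2 = 5.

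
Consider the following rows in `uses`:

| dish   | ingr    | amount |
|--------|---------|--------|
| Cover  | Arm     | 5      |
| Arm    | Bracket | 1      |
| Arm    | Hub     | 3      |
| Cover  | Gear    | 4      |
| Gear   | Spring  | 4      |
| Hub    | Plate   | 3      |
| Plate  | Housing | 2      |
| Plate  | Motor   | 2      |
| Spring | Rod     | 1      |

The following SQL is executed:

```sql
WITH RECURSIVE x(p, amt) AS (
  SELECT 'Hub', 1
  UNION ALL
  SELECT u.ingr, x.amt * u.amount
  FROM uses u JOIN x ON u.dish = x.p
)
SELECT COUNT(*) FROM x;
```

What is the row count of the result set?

4

Base: (Hub, amt=1).
Iteration 1: components of {Hub} -> Plate = 1*3 = 3.
Iteration 2: components of {Plate} -> Housing = 3*2 = 6, Motor = 3*2 = 6.
Iteration 3: no further components; recursion stops.
Total rows emitted: 4.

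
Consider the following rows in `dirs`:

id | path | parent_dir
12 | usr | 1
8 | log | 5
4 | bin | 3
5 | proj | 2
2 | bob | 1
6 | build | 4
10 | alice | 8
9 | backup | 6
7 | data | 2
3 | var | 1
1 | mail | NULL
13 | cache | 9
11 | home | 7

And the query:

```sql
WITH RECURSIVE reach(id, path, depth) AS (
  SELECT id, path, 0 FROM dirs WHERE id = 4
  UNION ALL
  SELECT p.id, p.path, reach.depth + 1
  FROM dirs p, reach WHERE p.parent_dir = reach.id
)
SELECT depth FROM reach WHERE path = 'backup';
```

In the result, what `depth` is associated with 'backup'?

2

Base: id=4 (bin) at depth 0.
Iteration 1: rows with parent_dir in {4} -> build (id 6, depth 1).
Iteration 2: rows with parent_dir in {6} -> backup (id 9, depth 2).
Iteration 3: rows with parent_dir in {9} -> cache (id 13, depth 3).
Iteration 4: no rows with parent_dir in {13}; recursion stops.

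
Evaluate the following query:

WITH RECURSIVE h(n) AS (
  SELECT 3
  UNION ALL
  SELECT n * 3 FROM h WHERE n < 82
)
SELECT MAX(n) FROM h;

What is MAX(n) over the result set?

Base: n=3.
Iteration 1: 3 < 82 holds -> n = 3 * 3 = 9.
Iteration 2: 9 < 82 holds -> n = 9 * 3 = 27.
Iteration 3: 27 < 82 holds -> n = 27 * 3 = 81.
Iteration 4: 81 < 82 holds -> n = 81 * 3 = 243.
Iteration 5: 243 < 82 fails; recursion stops.
n values: 3, 9, 27, 81, 243; the maximum is 243.

243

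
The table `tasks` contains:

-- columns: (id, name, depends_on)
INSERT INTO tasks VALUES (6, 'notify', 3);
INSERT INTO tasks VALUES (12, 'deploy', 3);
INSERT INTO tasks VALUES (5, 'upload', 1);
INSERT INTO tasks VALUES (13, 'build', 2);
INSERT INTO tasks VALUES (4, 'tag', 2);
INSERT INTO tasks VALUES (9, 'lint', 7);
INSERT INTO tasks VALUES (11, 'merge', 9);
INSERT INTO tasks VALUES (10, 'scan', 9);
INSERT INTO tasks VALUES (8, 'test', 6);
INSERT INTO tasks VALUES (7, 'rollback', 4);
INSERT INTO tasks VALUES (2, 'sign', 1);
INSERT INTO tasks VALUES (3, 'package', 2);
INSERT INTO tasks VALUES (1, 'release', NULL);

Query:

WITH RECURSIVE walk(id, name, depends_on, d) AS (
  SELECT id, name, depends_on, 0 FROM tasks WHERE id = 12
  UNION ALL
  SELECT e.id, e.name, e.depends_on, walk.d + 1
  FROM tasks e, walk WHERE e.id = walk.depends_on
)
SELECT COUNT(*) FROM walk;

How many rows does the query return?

Base: id=12 (deploy), depends_on=3, d 0.
Iteration 1: join on id=3 -> package (id 3, depends_on=2, d 1).
Iteration 2: join on id=2 -> sign (id 2, depends_on=1, d 2).
Iteration 3: join on id=1 -> release (id 1, depends_on=NULL, d 3).
Iteration 4: depends_on is NULL; no match; recursion stops.
Total rows emitted: 4.

4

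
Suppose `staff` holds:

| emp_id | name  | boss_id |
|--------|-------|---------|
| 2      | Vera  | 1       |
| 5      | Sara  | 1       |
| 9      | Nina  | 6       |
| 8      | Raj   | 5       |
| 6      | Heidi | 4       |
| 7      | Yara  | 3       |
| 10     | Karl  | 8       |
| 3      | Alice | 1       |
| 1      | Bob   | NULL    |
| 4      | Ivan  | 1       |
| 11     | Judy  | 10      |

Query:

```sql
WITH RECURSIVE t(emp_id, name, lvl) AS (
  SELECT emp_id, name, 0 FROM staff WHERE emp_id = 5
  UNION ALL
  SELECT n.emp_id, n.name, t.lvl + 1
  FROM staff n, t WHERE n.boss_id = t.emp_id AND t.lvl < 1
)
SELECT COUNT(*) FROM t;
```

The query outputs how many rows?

2

Base: emp_id=5 (Sara) at lvl 0.
Iteration 1: rows with boss_id in {5} -> Raj (id 8, lvl 1).
Iteration 2: lvl < 1 fails for all current rows; recursion stops.
Total rows emitted: 2.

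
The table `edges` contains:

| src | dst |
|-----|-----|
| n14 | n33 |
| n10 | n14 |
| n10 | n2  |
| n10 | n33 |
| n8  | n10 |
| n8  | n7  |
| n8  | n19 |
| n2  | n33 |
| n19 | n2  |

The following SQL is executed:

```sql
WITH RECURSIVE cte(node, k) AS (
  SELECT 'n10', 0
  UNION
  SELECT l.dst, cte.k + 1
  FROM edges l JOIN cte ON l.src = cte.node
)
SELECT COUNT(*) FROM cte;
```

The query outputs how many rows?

Base: (n10, k=0).
Iteration 1: edges from {n10} -> (n14, k=1), (n2, k=1), (n33, k=1).
Iteration 2: edges from {n14,n2,n33} -> (n33, k=2). [UNION drops 1 duplicate row(s)]
Iteration 3: no outgoing edges from {n33}; recursion stops.
Total rows emitted: 5.

5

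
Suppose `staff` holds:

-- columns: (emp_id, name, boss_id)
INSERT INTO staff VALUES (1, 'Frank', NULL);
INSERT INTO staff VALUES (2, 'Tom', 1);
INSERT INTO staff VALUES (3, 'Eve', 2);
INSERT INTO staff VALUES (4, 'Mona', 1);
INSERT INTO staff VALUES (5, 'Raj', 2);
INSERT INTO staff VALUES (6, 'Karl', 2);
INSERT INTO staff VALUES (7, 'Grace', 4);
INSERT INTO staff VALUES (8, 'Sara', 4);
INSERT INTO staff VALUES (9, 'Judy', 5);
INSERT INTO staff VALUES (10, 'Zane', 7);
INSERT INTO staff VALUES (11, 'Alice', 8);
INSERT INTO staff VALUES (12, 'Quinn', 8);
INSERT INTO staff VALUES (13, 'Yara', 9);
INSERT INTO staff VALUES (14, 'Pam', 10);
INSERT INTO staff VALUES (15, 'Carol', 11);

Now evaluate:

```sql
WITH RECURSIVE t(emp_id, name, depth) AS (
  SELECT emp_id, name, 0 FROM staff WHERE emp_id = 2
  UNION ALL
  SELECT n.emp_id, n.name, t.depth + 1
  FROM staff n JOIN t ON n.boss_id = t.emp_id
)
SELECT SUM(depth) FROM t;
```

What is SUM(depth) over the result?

Base: emp_id=2 (Tom) at depth 0.
Iteration 1: rows with boss_id in {2} -> Eve (id 3, depth 1), Raj (id 5, depth 1), Karl (id 6, depth 1).
Iteration 2: rows with boss_id in {3,5,6} -> Judy (id 9, depth 2).
Iteration 3: rows with boss_id in {9} -> Yara (id 13, depth 3).
Iteration 4: no rows with boss_id in {13}; recursion stops.
SUM(depth) = 0 + 1 + 1 + 1 + 2 + 3 = 8.

8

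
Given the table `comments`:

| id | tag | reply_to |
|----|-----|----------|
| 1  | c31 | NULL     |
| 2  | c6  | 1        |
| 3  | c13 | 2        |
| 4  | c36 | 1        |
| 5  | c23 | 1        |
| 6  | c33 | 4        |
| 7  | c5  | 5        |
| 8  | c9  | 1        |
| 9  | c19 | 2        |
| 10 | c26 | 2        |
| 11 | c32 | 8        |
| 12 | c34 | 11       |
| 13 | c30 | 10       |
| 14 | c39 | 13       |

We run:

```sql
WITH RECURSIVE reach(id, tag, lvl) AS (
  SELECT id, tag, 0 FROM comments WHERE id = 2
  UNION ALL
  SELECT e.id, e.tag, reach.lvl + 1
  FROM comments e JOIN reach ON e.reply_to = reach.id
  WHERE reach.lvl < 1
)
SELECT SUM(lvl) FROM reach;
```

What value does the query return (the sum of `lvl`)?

Base: id=2 (c6) at lvl 0.
Iteration 1: rows with reply_to in {2} -> c13 (id 3, lvl 1), c19 (id 9, lvl 1), c26 (id 10, lvl 1).
Iteration 2: lvl < 1 fails for all current rows; recursion stops.
SUM(lvl) = 0 + 1 + 1 + 1 = 3.

3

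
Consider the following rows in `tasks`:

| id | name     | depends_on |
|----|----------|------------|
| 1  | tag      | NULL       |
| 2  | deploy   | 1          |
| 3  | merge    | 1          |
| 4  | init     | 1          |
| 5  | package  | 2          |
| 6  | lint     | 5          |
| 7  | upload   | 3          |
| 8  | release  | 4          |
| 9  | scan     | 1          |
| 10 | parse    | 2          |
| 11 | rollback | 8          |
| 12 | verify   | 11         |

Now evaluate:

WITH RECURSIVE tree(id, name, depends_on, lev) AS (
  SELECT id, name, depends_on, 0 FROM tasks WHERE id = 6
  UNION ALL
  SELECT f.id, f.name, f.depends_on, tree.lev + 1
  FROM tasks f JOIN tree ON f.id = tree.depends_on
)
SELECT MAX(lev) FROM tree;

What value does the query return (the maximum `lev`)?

Base: id=6 (lint), depends_on=5, lev 0.
Iteration 1: join on id=5 -> package (id 5, depends_on=2, lev 1).
Iteration 2: join on id=2 -> deploy (id 2, depends_on=1, lev 2).
Iteration 3: join on id=1 -> tag (id 1, depends_on=NULL, lev 3).
Iteration 4: depends_on is NULL; no match; recursion stops.
lev values: 0, 1, 2, 3; the maximum is 3.

3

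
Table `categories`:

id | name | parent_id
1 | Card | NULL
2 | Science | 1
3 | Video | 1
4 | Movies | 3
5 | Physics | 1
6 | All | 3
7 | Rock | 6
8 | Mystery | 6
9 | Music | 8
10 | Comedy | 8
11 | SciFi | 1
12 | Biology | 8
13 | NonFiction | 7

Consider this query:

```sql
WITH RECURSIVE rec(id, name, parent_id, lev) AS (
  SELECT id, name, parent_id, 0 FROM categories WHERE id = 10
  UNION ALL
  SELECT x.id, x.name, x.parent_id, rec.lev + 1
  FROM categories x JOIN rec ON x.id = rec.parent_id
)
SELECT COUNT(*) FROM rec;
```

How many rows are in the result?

Base: id=10 (Comedy), parent_id=8, lev 0.
Iteration 1: join on id=8 -> Mystery (id 8, parent_id=6, lev 1).
Iteration 2: join on id=6 -> All (id 6, parent_id=3, lev 2).
Iteration 3: join on id=3 -> Video (id 3, parent_id=1, lev 3).
Iteration 4: join on id=1 -> Card (id 1, parent_id=NULL, lev 4).
Iteration 5: parent_id is NULL; no match; recursion stops.
Total rows emitted: 5.

5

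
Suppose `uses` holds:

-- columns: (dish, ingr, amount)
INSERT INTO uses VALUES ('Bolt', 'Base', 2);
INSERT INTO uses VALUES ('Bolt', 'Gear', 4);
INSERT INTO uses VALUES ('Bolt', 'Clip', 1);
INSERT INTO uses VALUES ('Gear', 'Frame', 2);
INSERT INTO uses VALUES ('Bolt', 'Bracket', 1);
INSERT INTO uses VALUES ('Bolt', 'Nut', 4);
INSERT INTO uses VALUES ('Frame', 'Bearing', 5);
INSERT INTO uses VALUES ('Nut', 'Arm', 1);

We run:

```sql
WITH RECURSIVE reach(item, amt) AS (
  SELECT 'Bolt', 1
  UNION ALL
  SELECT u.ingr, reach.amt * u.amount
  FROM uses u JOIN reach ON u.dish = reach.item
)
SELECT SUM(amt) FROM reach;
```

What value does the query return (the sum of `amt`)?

65

Base: (Bolt, amt=1).
Iteration 1: components of {Bolt} -> Base = 1*2 = 2, Bracket = 1*1 = 1, Clip = 1*1 = 1, Gear = 1*4 = 4, Nut = 1*4 = 4.
Iteration 2: components of {Base,Bracket,Clip,Gear,Nut} -> Arm = 4*1 = 4, Frame = 4*2 = 8.
Iteration 3: components of {Arm,Frame} -> Bearing = 8*5 = 40.
Iteration 4: no further components; recursion stops.
SUM(amt) = 1 + 2 + 4 + 1 + 1 + 4 + 8 + 4 + 40 = 65.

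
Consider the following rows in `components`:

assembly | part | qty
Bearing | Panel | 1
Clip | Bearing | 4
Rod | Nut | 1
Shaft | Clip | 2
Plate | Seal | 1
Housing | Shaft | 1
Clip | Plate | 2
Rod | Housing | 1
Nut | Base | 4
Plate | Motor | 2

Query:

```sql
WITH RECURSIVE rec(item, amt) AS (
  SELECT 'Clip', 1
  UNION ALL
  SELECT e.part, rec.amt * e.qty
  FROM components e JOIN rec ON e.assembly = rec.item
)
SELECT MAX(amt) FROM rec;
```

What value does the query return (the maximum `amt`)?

4

Base: (Clip, amt=1).
Iteration 1: components of {Clip} -> Bearing = 1*4 = 4, Plate = 1*2 = 2.
Iteration 2: components of {Bearing,Plate} -> Motor = 2*2 = 4, Panel = 4*1 = 4, Seal = 2*1 = 2.
Iteration 3: no further components; recursion stops.
amt values: 1, 4, 2, 4, 4, 2; the maximum is 4.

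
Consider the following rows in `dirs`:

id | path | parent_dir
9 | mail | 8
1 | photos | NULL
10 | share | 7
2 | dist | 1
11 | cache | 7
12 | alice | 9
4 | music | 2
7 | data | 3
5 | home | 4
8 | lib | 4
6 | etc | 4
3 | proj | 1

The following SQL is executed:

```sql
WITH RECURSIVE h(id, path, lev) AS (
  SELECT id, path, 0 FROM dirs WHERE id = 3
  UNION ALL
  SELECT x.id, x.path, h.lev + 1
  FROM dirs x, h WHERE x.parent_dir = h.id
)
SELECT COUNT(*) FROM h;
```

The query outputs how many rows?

Base: id=3 (proj) at lev 0.
Iteration 1: rows with parent_dir in {3} -> data (id 7, lev 1).
Iteration 2: rows with parent_dir in {7} -> share (id 10, lev 2), cache (id 11, lev 2).
Iteration 3: no rows with parent_dir in {10,11}; recursion stops.
Total rows emitted: 4.

4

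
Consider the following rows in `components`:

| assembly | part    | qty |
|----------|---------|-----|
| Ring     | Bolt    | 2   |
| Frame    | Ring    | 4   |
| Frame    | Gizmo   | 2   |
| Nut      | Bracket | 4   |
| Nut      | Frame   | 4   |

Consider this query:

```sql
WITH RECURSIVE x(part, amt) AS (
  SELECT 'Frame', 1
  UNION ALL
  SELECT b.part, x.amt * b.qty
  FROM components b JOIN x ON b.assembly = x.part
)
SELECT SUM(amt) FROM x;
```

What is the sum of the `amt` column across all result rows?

15

Base: (Frame, amt=1).
Iteration 1: components of {Frame} -> Gizmo = 1*2 = 2, Ring = 1*4 = 4.
Iteration 2: components of {Gizmo,Ring} -> Bolt = 4*2 = 8.
Iteration 3: no further components; recursion stops.
SUM(amt) = 1 + 4 + 2 + 8 = 15.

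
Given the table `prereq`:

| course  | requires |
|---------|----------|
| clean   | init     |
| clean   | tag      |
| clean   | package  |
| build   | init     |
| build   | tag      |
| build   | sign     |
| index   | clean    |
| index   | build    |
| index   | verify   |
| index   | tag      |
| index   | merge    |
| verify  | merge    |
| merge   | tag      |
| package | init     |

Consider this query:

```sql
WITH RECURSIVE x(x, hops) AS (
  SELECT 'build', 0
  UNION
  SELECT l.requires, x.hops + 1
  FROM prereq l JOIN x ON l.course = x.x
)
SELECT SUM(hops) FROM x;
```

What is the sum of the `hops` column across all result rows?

3

Base: (build, hops=0).
Iteration 1: edges from {build} -> (init, hops=1), (sign, hops=1), (tag, hops=1).
Iteration 2: no outgoing edges from {init,sign,tag}; recursion stops.
SUM(hops) = 0 + 1 + 1 + 1 = 3.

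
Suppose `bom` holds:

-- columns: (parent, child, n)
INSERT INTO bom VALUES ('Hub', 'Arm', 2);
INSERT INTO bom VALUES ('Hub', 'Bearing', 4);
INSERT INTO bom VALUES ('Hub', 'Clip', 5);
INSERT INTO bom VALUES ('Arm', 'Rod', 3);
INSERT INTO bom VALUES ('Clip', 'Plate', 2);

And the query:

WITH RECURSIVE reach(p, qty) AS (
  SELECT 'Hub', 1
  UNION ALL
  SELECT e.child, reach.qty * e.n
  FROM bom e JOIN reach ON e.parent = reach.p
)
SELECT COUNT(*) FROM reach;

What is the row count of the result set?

6

Base: (Hub, qty=1).
Iteration 1: components of {Hub} -> Arm = 1*2 = 2, Bearing = 1*4 = 4, Clip = 1*5 = 5.
Iteration 2: components of {Arm,Bearing,Clip} -> Plate = 5*2 = 10, Rod = 2*3 = 6.
Iteration 3: no further components; recursion stops.
Total rows emitted: 6.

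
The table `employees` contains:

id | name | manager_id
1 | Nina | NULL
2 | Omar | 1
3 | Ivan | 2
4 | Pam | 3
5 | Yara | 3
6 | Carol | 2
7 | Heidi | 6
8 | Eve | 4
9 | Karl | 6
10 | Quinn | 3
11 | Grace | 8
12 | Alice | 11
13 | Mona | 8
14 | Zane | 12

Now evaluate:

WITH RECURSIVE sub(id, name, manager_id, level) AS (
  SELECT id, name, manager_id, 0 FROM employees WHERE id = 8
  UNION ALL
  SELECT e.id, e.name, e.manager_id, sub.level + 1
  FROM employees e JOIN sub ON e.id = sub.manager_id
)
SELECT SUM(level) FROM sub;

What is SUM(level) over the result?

10

Base: id=8 (Eve), manager_id=4, level 0.
Iteration 1: join on id=4 -> Pam (id 4, manager_id=3, level 1).
Iteration 2: join on id=3 -> Ivan (id 3, manager_id=2, level 2).
Iteration 3: join on id=2 -> Omar (id 2, manager_id=1, level 3).
Iteration 4: join on id=1 -> Nina (id 1, manager_id=NULL, level 4).
Iteration 5: manager_id is NULL; no match; recursion stops.
SUM(level) = 0 + 1 + 2 + 3 + 4 = 10.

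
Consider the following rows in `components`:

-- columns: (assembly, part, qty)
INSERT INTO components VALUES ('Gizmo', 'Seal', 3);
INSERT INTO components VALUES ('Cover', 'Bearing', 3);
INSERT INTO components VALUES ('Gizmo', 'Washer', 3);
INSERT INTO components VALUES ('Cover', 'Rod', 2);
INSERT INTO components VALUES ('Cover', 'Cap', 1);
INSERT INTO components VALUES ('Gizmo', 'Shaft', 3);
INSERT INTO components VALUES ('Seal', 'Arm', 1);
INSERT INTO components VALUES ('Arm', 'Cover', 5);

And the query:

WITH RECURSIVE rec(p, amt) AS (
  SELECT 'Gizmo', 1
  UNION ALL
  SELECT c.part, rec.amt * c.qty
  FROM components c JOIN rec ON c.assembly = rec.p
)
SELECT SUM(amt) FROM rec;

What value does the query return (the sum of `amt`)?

118

Base: (Gizmo, amt=1).
Iteration 1: components of {Gizmo} -> Seal = 1*3 = 3, Shaft = 1*3 = 3, Washer = 1*3 = 3.
Iteration 2: components of {Seal,Shaft,Washer} -> Arm = 3*1 = 3.
Iteration 3: components of {Arm} -> Cover = 3*5 = 15.
Iteration 4: components of {Cover} -> Bearing = 15*3 = 45, Cap = 15*1 = 15, Rod = 15*2 = 30.
Iteration 5: no further components; recursion stops.
SUM(amt) = 1 + 3 + 3 + 3 + 3 + 15 + 45 + 15 + 30 = 118.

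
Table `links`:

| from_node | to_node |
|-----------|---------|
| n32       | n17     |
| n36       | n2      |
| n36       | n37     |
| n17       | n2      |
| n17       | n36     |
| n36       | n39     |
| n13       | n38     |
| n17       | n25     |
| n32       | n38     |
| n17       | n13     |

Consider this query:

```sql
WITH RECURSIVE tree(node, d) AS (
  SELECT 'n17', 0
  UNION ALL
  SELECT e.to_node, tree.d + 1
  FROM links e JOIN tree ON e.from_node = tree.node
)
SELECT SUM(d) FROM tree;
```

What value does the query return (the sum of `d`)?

12

Base: (n17, d=0).
Iteration 1: edges from {n17} -> (n13, d=1), (n2, d=1), (n25, d=1), (n36, d=1).
Iteration 2: edges from {n13,n2,n25,n36} -> (n2, d=2), (n37, d=2), (n38, d=2), (n39, d=2).
Iteration 3: no outgoing edges from {n2,n37,n38,n39}; recursion stops.
SUM(d) = 0 + 1 + 1 + 1 + 1 + 2 + 2 + 2 + 2 = 12.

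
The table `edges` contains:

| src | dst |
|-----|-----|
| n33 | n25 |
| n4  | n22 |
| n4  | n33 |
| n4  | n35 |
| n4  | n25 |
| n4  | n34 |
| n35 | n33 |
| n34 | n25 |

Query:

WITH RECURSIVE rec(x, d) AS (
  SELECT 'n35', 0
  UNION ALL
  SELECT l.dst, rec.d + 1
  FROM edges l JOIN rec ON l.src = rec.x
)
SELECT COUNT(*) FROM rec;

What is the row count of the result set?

3

Base: (n35, d=0).
Iteration 1: edges from {n35} -> (n33, d=1).
Iteration 2: edges from {n33} -> (n25, d=2).
Iteration 3: no outgoing edges from {n25}; recursion stops.
Total rows emitted: 3.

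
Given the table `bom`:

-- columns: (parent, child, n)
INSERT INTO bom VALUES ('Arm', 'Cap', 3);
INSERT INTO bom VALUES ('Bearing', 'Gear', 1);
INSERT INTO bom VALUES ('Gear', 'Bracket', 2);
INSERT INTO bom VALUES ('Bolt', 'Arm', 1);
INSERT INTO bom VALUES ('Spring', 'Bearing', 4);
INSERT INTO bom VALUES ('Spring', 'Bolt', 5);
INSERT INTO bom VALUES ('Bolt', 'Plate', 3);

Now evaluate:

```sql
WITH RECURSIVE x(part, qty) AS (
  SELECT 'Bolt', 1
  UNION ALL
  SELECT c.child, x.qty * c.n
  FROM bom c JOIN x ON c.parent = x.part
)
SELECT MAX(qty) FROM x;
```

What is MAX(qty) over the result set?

3

Base: (Bolt, qty=1).
Iteration 1: components of {Bolt} -> Arm = 1*1 = 1, Plate = 1*3 = 3.
Iteration 2: components of {Arm,Plate} -> Cap = 1*3 = 3.
Iteration 3: no further components; recursion stops.
qty values: 1, 1, 3, 3; the maximum is 3.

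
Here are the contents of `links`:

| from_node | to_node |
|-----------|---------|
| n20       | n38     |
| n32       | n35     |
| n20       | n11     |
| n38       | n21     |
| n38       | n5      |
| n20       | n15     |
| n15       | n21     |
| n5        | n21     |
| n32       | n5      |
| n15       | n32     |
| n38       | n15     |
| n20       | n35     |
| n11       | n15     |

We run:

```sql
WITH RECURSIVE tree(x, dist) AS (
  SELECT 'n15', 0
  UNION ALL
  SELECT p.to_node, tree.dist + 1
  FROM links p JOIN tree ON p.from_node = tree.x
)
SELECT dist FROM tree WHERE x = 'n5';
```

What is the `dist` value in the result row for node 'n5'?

2

Base: (n15, dist=0).
Iteration 1: edges from {n15} -> (n21, dist=1), (n32, dist=1).
Iteration 2: edges from {n21,n32} -> (n35, dist=2), (n5, dist=2).
Iteration 3: edges from {n35,n5} -> (n21, dist=3).
Iteration 4: no outgoing edges from {n21}; recursion stops.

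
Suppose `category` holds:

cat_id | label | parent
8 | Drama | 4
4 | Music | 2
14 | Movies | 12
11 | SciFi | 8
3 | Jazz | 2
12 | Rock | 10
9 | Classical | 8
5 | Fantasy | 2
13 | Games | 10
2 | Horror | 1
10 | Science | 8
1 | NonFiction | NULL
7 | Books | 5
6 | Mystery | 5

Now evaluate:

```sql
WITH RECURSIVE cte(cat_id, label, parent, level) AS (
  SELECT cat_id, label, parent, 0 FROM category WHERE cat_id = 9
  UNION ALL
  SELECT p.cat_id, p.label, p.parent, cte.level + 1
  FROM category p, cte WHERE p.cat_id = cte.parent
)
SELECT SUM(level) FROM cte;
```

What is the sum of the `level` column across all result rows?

10

Base: cat_id=9 (Classical), parent=8, level 0.
Iteration 1: join on cat_id=8 -> Drama (id 8, parent=4, level 1).
Iteration 2: join on cat_id=4 -> Music (id 4, parent=2, level 2).
Iteration 3: join on cat_id=2 -> Horror (id 2, parent=1, level 3).
Iteration 4: join on cat_id=1 -> NonFiction (id 1, parent=NULL, level 4).
Iteration 5: parent is NULL; no match; recursion stops.
SUM(level) = 0 + 1 + 2 + 3 + 4 = 10.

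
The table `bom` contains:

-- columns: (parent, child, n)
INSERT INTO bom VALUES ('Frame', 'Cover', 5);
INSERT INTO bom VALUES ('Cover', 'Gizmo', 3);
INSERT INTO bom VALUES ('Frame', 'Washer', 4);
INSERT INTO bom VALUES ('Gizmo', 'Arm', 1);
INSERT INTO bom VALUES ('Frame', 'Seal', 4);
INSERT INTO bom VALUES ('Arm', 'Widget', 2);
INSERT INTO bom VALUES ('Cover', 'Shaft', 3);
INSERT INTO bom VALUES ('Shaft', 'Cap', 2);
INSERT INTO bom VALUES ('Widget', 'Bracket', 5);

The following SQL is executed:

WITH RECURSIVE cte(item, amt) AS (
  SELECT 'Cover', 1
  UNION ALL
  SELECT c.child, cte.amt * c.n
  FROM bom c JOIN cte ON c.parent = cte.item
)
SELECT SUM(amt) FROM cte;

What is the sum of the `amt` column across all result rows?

52

Base: (Cover, amt=1).
Iteration 1: components of {Cover} -> Gizmo = 1*3 = 3, Shaft = 1*3 = 3.
Iteration 2: components of {Gizmo,Shaft} -> Arm = 3*1 = 3, Cap = 3*2 = 6.
Iteration 3: components of {Arm,Cap} -> Widget = 3*2 = 6.
Iteration 4: components of {Widget} -> Bracket = 6*5 = 30.
Iteration 5: no further components; recursion stops.
SUM(amt) = 1 + 3 + 3 + 3 + 6 + 6 + 30 = 52.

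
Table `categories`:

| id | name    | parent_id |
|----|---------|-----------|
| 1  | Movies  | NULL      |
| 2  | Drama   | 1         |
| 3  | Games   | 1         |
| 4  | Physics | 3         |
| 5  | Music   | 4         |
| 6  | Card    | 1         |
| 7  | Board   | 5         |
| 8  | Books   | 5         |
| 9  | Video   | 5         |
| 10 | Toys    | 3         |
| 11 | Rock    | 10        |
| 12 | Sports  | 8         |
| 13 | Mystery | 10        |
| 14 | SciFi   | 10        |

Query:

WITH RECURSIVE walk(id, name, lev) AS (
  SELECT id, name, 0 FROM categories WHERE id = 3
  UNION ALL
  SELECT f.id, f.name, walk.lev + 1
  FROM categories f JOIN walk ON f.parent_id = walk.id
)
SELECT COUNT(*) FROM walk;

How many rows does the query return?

11

Base: id=3 (Games) at lev 0.
Iteration 1: rows with parent_id in {3} -> Physics (id 4, lev 1), Toys (id 10, lev 1).
Iteration 2: rows with parent_id in {4,10} -> Music (id 5, lev 2), Rock (id 11, lev 2), Mystery (id 13, lev 2), SciFi (id 14, lev 2).
Iteration 3: rows with parent_id in {5,11,13,14} -> Board (id 7, lev 3), Books (id 8, lev 3), Video (id 9, lev 3).
Iteration 4: rows with parent_id in {7,8,9} -> Sports (id 12, lev 4).
Iteration 5: no rows with parent_id in {12}; recursion stops.
Total rows emitted: 11.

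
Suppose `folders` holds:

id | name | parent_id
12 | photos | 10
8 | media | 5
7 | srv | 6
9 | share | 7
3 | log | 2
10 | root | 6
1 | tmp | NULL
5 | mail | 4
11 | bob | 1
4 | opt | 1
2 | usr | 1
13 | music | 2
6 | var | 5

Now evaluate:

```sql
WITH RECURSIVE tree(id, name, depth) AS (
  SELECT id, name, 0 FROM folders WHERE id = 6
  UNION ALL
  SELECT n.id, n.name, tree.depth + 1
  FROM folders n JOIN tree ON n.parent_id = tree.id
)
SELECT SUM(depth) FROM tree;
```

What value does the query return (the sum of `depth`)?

Base: id=6 (var) at depth 0.
Iteration 1: rows with parent_id in {6} -> srv (id 7, depth 1), root (id 10, depth 1).
Iteration 2: rows with parent_id in {7,10} -> share (id 9, depth 2), photos (id 12, depth 2).
Iteration 3: no rows with parent_id in {9,12}; recursion stops.
SUM(depth) = 0 + 1 + 1 + 2 + 2 = 6.

6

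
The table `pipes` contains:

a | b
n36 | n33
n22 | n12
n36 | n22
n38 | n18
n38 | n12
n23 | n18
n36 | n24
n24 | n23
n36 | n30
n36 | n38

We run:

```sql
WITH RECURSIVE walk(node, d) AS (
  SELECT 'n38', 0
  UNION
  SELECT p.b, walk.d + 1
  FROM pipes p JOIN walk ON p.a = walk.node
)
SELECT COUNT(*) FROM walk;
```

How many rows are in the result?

Base: (n38, d=0).
Iteration 1: edges from {n38} -> (n12, d=1), (n18, d=1).
Iteration 2: no outgoing edges from {n12,n18}; recursion stops.
Total rows emitted: 3.

3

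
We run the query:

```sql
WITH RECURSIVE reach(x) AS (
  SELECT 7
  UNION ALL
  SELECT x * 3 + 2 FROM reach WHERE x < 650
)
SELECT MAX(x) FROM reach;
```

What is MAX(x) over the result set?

Base: x=7.
Iteration 1: 7 < 650 holds -> x = 7 * 3 + 2 = 23.
Iteration 2: 23 < 650 holds -> x = 23 * 3 + 2 = 71.
Iteration 3: 71 < 650 holds -> x = 71 * 3 + 2 = 215.
Iteration 4: 215 < 650 holds -> x = 215 * 3 + 2 = 647.
Iteration 5: 647 < 650 holds -> x = 647 * 3 + 2 = 1943.
Iteration 6: 1943 < 650 fails; recursion stops.
x values: 7, 23, 71, 215, 647, 1943; the maximum is 1943.

1943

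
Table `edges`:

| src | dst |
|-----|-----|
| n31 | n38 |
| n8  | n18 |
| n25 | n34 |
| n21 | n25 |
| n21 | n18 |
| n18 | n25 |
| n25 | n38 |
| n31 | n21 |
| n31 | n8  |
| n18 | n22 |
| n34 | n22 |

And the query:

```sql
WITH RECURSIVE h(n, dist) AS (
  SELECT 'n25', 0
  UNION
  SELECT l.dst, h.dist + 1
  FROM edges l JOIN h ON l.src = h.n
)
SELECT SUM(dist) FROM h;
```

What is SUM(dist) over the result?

4

Base: (n25, dist=0).
Iteration 1: edges from {n25} -> (n34, dist=1), (n38, dist=1).
Iteration 2: edges from {n34,n38} -> (n22, dist=2).
Iteration 3: no outgoing edges from {n22}; recursion stops.
SUM(dist) = 0 + 1 + 1 + 2 = 4.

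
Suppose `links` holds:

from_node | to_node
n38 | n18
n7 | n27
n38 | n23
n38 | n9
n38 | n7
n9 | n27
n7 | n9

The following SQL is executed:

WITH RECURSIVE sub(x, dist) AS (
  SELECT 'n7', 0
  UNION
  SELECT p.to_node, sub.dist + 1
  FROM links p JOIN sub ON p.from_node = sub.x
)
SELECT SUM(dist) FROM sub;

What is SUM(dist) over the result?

Base: (n7, dist=0).
Iteration 1: edges from {n7} -> (n27, dist=1), (n9, dist=1).
Iteration 2: edges from {n27,n9} -> (n27, dist=2).
Iteration 3: no outgoing edges from {n27}; recursion stops.
SUM(dist) = 0 + 1 + 1 + 2 = 4.

4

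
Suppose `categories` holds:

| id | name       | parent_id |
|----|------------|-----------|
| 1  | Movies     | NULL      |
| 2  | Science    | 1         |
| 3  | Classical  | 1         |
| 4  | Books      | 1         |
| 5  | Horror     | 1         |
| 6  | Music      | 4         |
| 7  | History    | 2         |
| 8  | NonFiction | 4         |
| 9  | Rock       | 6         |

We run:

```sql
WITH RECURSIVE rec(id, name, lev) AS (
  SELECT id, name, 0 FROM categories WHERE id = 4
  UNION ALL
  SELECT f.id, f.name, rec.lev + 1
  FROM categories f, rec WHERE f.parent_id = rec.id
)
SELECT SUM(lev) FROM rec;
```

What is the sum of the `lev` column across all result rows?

4

Base: id=4 (Books) at lev 0.
Iteration 1: rows with parent_id in {4} -> Music (id 6, lev 1), NonFiction (id 8, lev 1).
Iteration 2: rows with parent_id in {6,8} -> Rock (id 9, lev 2).
Iteration 3: no rows with parent_id in {9}; recursion stops.
SUM(lev) = 0 + 1 + 1 + 2 = 4.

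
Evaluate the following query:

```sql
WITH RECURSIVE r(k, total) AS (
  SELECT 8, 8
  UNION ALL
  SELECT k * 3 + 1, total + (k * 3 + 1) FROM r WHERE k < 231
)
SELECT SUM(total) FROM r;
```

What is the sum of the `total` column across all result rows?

Base: k=8, total=8.
Iteration 1: 8 < 231 holds -> k = 8 * 3 + 1 = 25, total = 8 + 25 = 33.
Iteration 2: 25 < 231 holds -> k = 25 * 3 + 1 = 76, total = 33 + 76 = 109.
Iteration 3: 76 < 231 holds -> k = 76 * 3 + 1 = 229, total = 109 + 229 = 338.
Iteration 4: 229 < 231 holds -> k = 229 * 3 + 1 = 688, total = 338 + 688 = 1026.
Iteration 5: 688 < 231 fails; recursion stops.
SUM(total) = 8 + 33 + 109 + 338 + 1026 = 1514.

1514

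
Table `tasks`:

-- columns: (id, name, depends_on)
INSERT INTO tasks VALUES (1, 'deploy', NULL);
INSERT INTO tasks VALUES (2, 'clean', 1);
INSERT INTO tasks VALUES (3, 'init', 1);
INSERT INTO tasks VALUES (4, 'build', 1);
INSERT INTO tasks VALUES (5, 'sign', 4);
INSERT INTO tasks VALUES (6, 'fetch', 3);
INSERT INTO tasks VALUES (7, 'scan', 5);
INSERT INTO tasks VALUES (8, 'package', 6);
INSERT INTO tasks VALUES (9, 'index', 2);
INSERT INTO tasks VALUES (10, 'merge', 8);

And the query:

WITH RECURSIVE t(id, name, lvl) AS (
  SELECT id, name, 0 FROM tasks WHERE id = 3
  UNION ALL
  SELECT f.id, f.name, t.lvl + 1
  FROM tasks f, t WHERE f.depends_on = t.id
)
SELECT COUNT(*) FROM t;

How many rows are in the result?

4

Base: id=3 (init) at lvl 0.
Iteration 1: rows with depends_on in {3} -> fetch (id 6, lvl 1).
Iteration 2: rows with depends_on in {6} -> package (id 8, lvl 2).
Iteration 3: rows with depends_on in {8} -> merge (id 10, lvl 3).
Iteration 4: no rows with depends_on in {10}; recursion stops.
Total rows emitted: 4.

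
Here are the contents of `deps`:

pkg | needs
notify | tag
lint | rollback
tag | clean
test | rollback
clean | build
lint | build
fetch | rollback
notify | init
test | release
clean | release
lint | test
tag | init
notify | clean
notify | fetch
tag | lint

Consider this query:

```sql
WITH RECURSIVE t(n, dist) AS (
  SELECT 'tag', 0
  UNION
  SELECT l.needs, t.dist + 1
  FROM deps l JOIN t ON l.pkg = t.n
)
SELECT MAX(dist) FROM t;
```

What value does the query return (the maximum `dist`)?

3

Base: (tag, dist=0).
Iteration 1: edges from {tag} -> (clean, dist=1), (init, dist=1), (lint, dist=1).
Iteration 2: edges from {clean,init,lint} -> (build, dist=2), (release, dist=2), (rollback, dist=2), (test, dist=2). [UNION drops 1 duplicate row(s)]
Iteration 3: edges from {build,release,rollback,test} -> (release, dist=3), (rollback, dist=3).
Iteration 4: no outgoing edges from {release,rollback}; recursion stops.
dist values: 0, 1, 1, 1, 2, 2, 2, 2, 3, 3; the maximum is 3.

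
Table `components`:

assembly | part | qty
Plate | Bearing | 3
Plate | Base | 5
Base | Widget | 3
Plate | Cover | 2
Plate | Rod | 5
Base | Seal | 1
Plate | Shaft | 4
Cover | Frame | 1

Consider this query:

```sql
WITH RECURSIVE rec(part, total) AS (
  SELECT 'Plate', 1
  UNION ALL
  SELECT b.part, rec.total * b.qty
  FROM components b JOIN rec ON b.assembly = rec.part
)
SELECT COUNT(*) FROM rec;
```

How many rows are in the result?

9

Base: (Plate, total=1).
Iteration 1: components of {Plate} -> Base = 1*5 = 5, Bearing = 1*3 = 3, Cover = 1*2 = 2, Rod = 1*5 = 5, Shaft = 1*4 = 4.
Iteration 2: components of {Base,Bearing,Cover,Rod,Shaft} -> Frame = 2*1 = 2, Seal = 5*1 = 5, Widget = 5*3 = 15.
Iteration 3: no further components; recursion stops.
Total rows emitted: 9.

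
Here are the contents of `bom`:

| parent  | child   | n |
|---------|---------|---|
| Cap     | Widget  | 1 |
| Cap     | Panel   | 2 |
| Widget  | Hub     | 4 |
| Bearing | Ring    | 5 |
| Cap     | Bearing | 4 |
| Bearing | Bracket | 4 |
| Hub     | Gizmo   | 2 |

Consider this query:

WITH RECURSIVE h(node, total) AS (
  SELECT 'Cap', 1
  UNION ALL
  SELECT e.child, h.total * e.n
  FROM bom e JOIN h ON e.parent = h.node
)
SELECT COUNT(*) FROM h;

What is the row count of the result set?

8

Base: (Cap, total=1).
Iteration 1: components of {Cap} -> Bearing = 1*4 = 4, Panel = 1*2 = 2, Widget = 1*1 = 1.
Iteration 2: components of {Bearing,Panel,Widget} -> Bracket = 4*4 = 16, Hub = 1*4 = 4, Ring = 4*5 = 20.
Iteration 3: components of {Bracket,Hub,Ring} -> Gizmo = 4*2 = 8.
Iteration 4: no further components; recursion stops.
Total rows emitted: 8.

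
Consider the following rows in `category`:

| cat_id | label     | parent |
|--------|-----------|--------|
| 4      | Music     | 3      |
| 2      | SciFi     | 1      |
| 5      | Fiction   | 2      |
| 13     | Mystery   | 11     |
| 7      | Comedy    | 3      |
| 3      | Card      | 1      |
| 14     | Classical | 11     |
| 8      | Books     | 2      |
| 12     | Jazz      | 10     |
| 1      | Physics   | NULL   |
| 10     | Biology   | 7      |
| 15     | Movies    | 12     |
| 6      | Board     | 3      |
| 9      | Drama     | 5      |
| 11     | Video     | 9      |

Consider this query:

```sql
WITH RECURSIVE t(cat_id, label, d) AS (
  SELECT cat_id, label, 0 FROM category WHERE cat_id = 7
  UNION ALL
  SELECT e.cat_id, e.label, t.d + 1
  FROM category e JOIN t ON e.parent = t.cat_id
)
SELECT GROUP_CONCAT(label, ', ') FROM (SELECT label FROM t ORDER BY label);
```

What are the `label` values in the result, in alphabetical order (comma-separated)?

Base: cat_id=7 (Comedy) at d 0.
Iteration 1: rows with parent in {7} -> Biology (id 10, d 1).
Iteration 2: rows with parent in {10} -> Jazz (id 12, d 2).
Iteration 3: rows with parent in {12} -> Movies (id 15, d 3).
Iteration 4: no rows with parent in {15}; recursion stops.

Biology, Comedy, Jazz, Movies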